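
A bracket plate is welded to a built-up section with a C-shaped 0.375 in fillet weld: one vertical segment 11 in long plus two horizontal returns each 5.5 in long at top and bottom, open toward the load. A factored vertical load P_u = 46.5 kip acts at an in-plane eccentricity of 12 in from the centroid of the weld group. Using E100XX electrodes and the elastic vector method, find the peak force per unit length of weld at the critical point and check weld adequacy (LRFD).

E100XX → F_EXX = 100 ksi.
Total weld length L_w = 22 in. Treat welds as unit-width lines.
Centroid: x̄ = 2×5.5×2.75 / 22 = 1.375 in from the vertical weld.
Polar moment about centroid: J = I_x + I_y = [11³/12 + 2×5.5×5.5²] + [11×1.375² + 2(5.5³/12 + 5.5×1.375²)] = 513 in³.
Direct shear f_v = P/L_w = 46.5 / 22 = 2.114 kip/in (vertical).
Torsion M = P·e = 46.5 × 12 = 558 kip·in.
Critical point at (x, y) = (4.125, 5.5) from centroid. f_tx = M·y/J = 5.983 kip/in; f_ty = M·x/J = 4.487 kip/in.
Resultant f_max = √[f_tx² + (f_v + f_ty)²] = √[5.983² + (2.114 + 4.487)²] = 8.908 kip/in.
Capacity per unit length: φr_n = 0.75 × 0.6 × 100 × (0.707 × 0.375) = 11.93 kip/in.
8.908 ≤ 11.93 → adequate.

f_max ≈ 8.91 kip/in; adequate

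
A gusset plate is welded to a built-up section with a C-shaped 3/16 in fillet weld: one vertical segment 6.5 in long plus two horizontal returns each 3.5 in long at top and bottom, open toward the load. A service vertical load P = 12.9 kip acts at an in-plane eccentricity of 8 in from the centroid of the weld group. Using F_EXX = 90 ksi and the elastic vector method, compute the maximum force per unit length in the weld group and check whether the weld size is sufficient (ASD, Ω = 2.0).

Total weld length L_w = 13.5 in. Treat welds as unit-width lines.
Centroid: x̄ = 2×3.5×1.75 / 13.5 = 0.9074 in from the vertical weld.
Polar moment about centroid: J = I_x + I_y = [6.5³/12 + 2×3.5×3.25²] + [6.5×0.9074² + 2(3.5³/12 + 3.5×0.8426²)] = 114.3 in³.
Direct shear f_v = P/L_w = 12.9 / 13.5 = 0.9556 kip/in (vertical).
Torsion M = P·e = 12.9 × 8 = 103.2 kip·in.
Critical point at (x, y) = (2.593, 3.25) from centroid. f_tx = M·y/J = 2.935 kip/in; f_ty = M·x/J = 2.341 kip/in.
Resultant f_max = √[f_tx² + (f_v + f_ty)²] = √[2.935² + (0.9556 + 2.341)²] = 4.414 kip/in.
Capacity per unit length: r_n/Ω = (1/2.0) × 0.6 × 90 × (0.707 × 0.1875) = 3.579 kip/in.
4.414 > 3.579 → NOT adequate.

f_max ≈ 4.41 kip/in; NOT adequate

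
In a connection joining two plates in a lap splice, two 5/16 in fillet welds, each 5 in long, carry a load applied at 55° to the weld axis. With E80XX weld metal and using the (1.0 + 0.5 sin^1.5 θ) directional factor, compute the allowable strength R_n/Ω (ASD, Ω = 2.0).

R_n/Ω ≈ 72.7 kips

E80XX → F_EXX = 80 ksi.
t_e = 0.707 × 0.3125 = 0.2209 in; A_we = 0.2209 × 10 = 2.209 in².
Directional factor: 1.0 + 0.5 sin^1.5(55°) = 1.371.
F_nw = 0.6 × 80 × 1.371 = 65.79 ksi.
R_n/Ω = (65.79 × 2.209) / 2.0 = 72.68 kips.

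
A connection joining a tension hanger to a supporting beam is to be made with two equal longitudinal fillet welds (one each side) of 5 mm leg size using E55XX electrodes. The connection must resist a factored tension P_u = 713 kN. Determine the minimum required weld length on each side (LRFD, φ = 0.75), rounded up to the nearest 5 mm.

E55XX → F_EXX = 550 MPa.
Throat t_e = 0.707 × 5 = 3.535 mm.
φr_n = 0.75 × 0.6 × 550 × 3.535 × 10⁻³ = 0.8749 kN/mm.
L_req = P_u / φr_n = 713 / 0.8749 = 814.9 mm total.
Per side: 814.9 / 2 = 407.5 mm.
Round up → use L = 410 mm on each side.

L = 410 mm on each side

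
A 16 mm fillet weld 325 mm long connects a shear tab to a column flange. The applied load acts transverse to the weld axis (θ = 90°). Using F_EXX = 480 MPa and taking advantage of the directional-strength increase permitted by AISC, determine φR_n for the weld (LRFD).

t_e = 0.707 × 16 = 11.31 mm; A_we = 11.31 × 325 = 3676 mm².
Directional factor: 1.0 + 0.5 sin^1.5(90°) = 1.5.
F_nw = 0.6 × 480 × 1.5 = 432 MPa.
φR_n = 0.75 × 432 × 3676 × 10⁻³ = 1191 kN.

φR_n ≈ 1190 kN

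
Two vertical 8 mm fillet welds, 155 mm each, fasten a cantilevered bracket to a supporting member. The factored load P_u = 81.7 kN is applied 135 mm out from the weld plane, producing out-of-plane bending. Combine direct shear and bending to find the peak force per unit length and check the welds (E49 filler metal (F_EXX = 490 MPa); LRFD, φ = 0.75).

L_w = 2 × 155 = 310 mm; section modulus (unit throat) S = 2 × L²/6 = 8008 mm².
Direct shear f_v = P/L_w = 81.7×10³/310 = 263.5 N/mm.
Moment M = P × e = 81.7×10³ × 135 = 11030000 N·mm; bending f_b = M/S = 1377 N/mm.
f_max = √(f_v² + f_b²) = √(263.5² + 1377²) = 1402 N/mm.
φr_n = 0.75 × 0.6 × 490 × (0.707 × 8) = 1247 N/mm → NOT adequate.

f_max ≈ 1400 N/mm; NOT adequate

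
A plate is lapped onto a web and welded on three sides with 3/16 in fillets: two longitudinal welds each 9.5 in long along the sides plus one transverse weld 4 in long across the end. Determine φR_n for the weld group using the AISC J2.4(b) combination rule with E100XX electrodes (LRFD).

E100XX → F_EXX = 100 ksi.
t_e = 0.707 × 0.1875 = 0.1326 in.
R_nwl = 0.6 × 100 × 0.1326 × 19 = 151.1 kip (longitudinal, 2 welds).
R_nwt = 0.6 × 100 × 0.1326 × 4 = 31.82 kip (transverse, base value).
(i) R_nwl + R_nwt = 182.9 kip; (ii) 0.85 R_nwl + 1.5 R_nwt = 176.2 kip.
R_n = max = 182.9 kip [governs: (i)]; φR_n = 137.2 kip.

φR_n ≈ 137 kip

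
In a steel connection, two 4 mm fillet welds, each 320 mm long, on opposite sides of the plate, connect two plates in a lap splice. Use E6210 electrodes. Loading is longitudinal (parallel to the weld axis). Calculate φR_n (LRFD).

E62XX → F_EXX = 620 MPa.
Effective throat t_e = 0.707 × 4 = 2.828 mm.
Total length L = 640 mm; A_we = 2.828 × 640 = 1810 mm².
F_nw = 0.6 F_EXX = 0.6 × 620 = 372 MPa.
φR_n = 0.75 × 372 × 1810 × 10⁻³ = 505 kN.

φR_n ≈ 505 kN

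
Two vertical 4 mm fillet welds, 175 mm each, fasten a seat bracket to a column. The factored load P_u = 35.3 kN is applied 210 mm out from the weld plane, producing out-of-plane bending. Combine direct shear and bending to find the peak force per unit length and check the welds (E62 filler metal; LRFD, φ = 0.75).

f_max ≈ 733 N/mm; adequate

E62XX → F_EXX = 620 MPa.
L_w = 2 × 175 = 350 mm; section modulus (unit throat) S = 2 × L²/6 = 10210 mm².
Direct shear f_v = P/L_w = 35.3×10³/350 = 100.9 N/mm.
Moment M = P × e = 35.3×10³ × 210 = 7413000 N·mm; bending f_b = M/S = 726.2 N/mm.
f_max = √(f_v² + f_b²) = √(100.9² + 726.2²) = 733.1 N/mm.
φr_n = 0.75 × 0.6 × 620 × (0.707 × 4) = 789 N/mm → adequate.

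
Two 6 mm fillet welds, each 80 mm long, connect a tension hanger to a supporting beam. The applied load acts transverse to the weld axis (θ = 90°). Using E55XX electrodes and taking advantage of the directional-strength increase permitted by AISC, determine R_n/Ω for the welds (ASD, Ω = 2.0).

R_n/Ω ≈ 168 kN

E55XX → F_EXX = 550 MPa.
t_e = 0.707 × 6 = 4.242 mm; A_we = 4.242 × 160 = 678.7 mm².
Directional factor: 1.0 + 0.5 sin^1.5(90°) = 1.5.
F_nw = 0.6 × 550 × 1.5 = 495 MPa.
R_n/Ω = (495 × 678.7) / 2.0 × 10⁻³ = 168 kN.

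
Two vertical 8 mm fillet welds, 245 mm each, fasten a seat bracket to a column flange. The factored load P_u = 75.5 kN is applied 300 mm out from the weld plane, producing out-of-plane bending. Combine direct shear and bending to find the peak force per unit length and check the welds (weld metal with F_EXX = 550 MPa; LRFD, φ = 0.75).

L_w = 2 × 245 = 490 mm; section modulus (unit throat) S = 2 × L²/6 = 20010 mm².
Direct shear f_v = P/L_w = 75.5×10³/490 = 154.1 N/mm.
Moment M = P × e = 75.5×10³ × 300 = 22650000 N·mm; bending f_b = M/S = 1132 N/mm.
f_max = √(f_v² + f_b²) = √(154.1² + 1132²) = 1142 N/mm.
φr_n = 0.75 × 0.6 × 550 × (0.707 × 8) = 1400 N/mm → adequate.

f_max ≈ 1140 N/mm; adequate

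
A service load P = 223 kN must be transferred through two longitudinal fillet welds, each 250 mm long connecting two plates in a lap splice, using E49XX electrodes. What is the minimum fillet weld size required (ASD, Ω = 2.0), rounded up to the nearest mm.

E49XX → F_EXX = 490 MPa.
Total weld length L = 500 mm.
Required throat t_e = P × Ω / (0.6 F_EXX × L) = 223 × 2.0 / (0.6 × 490 × 500 × 10⁻³) = 3.034 mm.
Required leg w = t_e / 0.707 = 4.291 mm → use 5 mm.

w = 5 mm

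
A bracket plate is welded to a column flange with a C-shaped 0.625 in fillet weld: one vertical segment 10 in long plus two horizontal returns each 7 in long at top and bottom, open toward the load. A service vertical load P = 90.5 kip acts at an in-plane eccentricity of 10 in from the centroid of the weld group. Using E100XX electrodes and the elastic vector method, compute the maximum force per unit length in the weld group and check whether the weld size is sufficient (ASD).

E100XX → F_EXX = 100 ksi.
Total weld length L_w = 24 in. Treat welds as unit-width lines.
Centroid: x̄ = 2×7×3.5 / 24 = 2.042 in from the vertical weld.
Polar moment about centroid: J = I_x + I_y = [10³/12 + 2×7×5²] + [10×2.042² + 2(7³/12 + 7×1.458²)] = 562 in³.
Direct shear f_v = P/L_w = 90.5 / 24 = 3.771 kip/in (vertical).
Torsion M = P·e = 90.5 × 10 = 905 kip·in.
Critical point at (x, y) = (4.958, 5) from centroid. f_tx = M·y/J = 8.052 kip/in; f_ty = M·x/J = 7.985 kip/in.
Resultant f_max = √[f_tx² + (f_v + f_ty)²] = √[8.052² + (3.771 + 7.985)²] = 14.25 kip/in.
Capacity per unit length: r_n/Ω = (1/2.0) × 0.6 × 100 × (0.707 × 0.625) = 13.26 kip/in.
14.25 > 13.26 → NOT adequate.

f_max ≈ 14.2 kip/in; NOT adequate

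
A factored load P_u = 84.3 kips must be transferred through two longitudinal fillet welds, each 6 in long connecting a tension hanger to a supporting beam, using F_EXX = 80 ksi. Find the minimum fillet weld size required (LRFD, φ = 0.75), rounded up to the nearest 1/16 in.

w = 5/16 in

Total weld length L = 12 in.
Required throat t_e = P_u / (φ × 0.6 F_EXX × L) = 84.3 / (0.75 × 0.6 × 80 × 12) = 0.1951 in.
Required leg w = t_e / 0.707 = 0.276 in → use 5/16 in.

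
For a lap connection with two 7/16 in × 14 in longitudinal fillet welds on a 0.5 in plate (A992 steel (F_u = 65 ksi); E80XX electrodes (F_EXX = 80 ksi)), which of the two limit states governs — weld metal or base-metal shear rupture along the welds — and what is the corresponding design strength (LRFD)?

φR_n ≈ 312 kips (weld metal governs)

t_e = 0.707 × 0.4375 = 0.3093 in; L = 28 in.
Weld metal: φR_n = 0.75 × 0.6 × 80 × 0.3093 × 28 = 311.8 kips.
Base metal (shear rupture): φR_n = 0.75 × 0.6 × 65 × 0.5 × 28 = 409.5 kips.
Governing: weld metal.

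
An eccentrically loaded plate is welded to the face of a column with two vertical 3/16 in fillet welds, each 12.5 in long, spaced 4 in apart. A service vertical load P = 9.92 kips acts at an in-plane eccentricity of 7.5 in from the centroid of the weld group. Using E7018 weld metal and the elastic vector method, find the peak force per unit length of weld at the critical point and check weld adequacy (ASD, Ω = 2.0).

E70XX → F_EXX = 70 ksi.
Total weld length L_w = 25 in. Treat welds as unit-width lines.
Polar moment about centroid: J = 2[d³/12 + d(b/2)²] = 2[12.5³/12 + 12.5×2²] = 425.5 in³.
Direct shear f_v = P/L_w = 9.92 / 25 = 0.3968 kip/in (vertical).
Torsion M = P·e = 9.92 × 7.5 = 74.4 kip·in.
Critical point at (x, y) = (2, 6.25) from centroid. f_tx = M·y/J = 1.093 kip/in; f_ty = M·x/J = 0.3497 kip/in.
Resultant f_max = √[f_tx² + (f_v + f_ty)²] = √[1.093² + (0.3968 + 0.3497)²] = 1.323 kip/in.
Capacity per unit length: r_n/Ω = (1/2.0) × 0.6 × 70 × (0.707 × 0.1875) = 2.784 kip/in.
1.323 ≤ 2.784 → adequate.

f_max ≈ 1.32 kip/in; adequate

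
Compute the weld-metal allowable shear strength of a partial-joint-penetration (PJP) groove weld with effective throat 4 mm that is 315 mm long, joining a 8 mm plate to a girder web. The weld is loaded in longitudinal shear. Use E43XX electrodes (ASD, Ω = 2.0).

E43XX → F_EXX = 430 MPa.
Effective throat (given) t_e = 4 mm.
A_we = 4 × 315 = 1260 mm².
F_nw = 0.6 F_EXX = 258 MPa.
R_n/Ω = (258 × 1260) / 2.0 × 10⁻³ = 162.5 kN.

R_n/Ω ≈ 163 kN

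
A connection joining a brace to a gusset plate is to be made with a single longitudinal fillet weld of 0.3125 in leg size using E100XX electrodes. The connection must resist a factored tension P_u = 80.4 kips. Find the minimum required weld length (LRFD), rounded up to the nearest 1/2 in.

L = 8.5 in

E100XX → F_EXX = 100 ksi.
Throat t_e = 0.707 × 0.3125 = 0.2209 in.
φr_n = 0.75 × 0.6 × 100 × 0.2209 = 9.942 kips/in.
L_req = P_u / φr_n = 80.4 / 9.942 = 8.087 in total.
Round up → use L = 8.5 in.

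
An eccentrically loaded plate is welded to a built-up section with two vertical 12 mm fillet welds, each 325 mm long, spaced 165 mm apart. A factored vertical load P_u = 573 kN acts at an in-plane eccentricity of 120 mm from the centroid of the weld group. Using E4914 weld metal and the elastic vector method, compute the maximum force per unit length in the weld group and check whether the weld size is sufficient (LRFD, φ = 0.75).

f_max ≈ 1810 N/mm; adequate

E49XX → F_EXX = 490 MPa.
Total weld length L_w = 650 mm. Treat welds as unit-width lines.
Polar moment about centroid: J = 2[d³/12 + d(b/2)²] = 2[325³/12 + 325×82.5²] = 10150000 mm³.
Direct shear f_v = P/L_w = 573×10³ / 650 = 881.5 N/mm (vertical).
Torsion M = P·e = 573×10³ × 120 = 68760000 N·mm.
Critical point at (x, y) = (82.5, 162.5) from centroid. f_tx = M·y/J = 1101 N/mm; f_ty = M·x/J = 559.1 N/mm.
Resultant f_max = √[f_tx² + (f_v + f_ty)²] = √[1101² + (881.5 + 559.1)²] = 1813 N/mm.
Capacity per unit length: φr_n = 0.75 × 0.6 × 490 × (0.707 × 12) = 1871 N/mm.
1813 ≤ 1871 → adequate.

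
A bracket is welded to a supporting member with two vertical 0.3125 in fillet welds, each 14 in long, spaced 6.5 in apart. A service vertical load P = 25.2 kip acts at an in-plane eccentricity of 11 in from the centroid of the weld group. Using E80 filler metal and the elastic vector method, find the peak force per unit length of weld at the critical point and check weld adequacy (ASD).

f_max ≈ 3.32 kip/in; adequate

E80XX → F_EXX = 80 ksi.
Total weld length L_w = 28 in. Treat welds as unit-width lines.
Polar moment about centroid: J = 2[d³/12 + d(b/2)²] = 2[14³/12 + 14×3.25²] = 753.1 in³.
Direct shear f_v = P/L_w = 25.2 / 28 = 0.9 kip/in (vertical).
Torsion M = P·e = 25.2 × 11 = 277.2 kip·in.
Critical point at (x, y) = (3.25, 7) from centroid. f_tx = M·y/J = 2.577 kip/in; f_ty = M·x/J = 1.196 kip/in.
Resultant f_max = √[f_tx² + (f_v + f_ty)²] = √[2.577² + (0.9 + 1.196)²] = 3.322 kip/in.
Capacity per unit length: r_n/Ω = (1/2.0) × 0.6 × 80 × (0.707 × 0.3125) = 5.302 kip/in.
3.322 ≤ 5.302 → adequate.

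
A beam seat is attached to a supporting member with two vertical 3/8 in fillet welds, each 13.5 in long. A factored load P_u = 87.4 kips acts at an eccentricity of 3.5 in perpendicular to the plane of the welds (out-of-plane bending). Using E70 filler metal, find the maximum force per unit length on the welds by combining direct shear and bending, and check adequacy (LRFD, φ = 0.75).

f_max ≈ 5.99 kip/in; adequate

E70XX → F_EXX = 70 ksi.
L_w = 2 × 13.5 = 27 in; section modulus (unit throat) S = 2 × L²/6 = 60.75 in².
Direct shear f_v = P/L_w = 87.4/27 = 3.237 kip/in.
Moment M = P × e = 87.4 × 3.5 = 305.9 kip·in; bending f_b = M/S = 5.035 kip/in.
f_max = √(f_v² + f_b²) = √(3.237² + 5.035²) = 5.986 kip/in.
φr_n = 0.75 × 0.6 × 70 × (0.707 × 0.375) = 8.351 kip/in → adequate.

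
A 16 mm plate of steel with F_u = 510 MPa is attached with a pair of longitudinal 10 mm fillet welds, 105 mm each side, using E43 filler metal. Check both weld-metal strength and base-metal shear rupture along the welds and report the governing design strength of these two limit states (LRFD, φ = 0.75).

φR_n ≈ 287 kN (weld metal governs)

E43XX → F_EXX = 430 MPa.
t_e = 0.707 × 10 = 7.07 mm; L = 210 mm.
Weld metal: φR_n = 0.75 × 0.6 × 430 × 7.07 × 210 × 10⁻³ = 287.3 kN.
Base metal (shear rupture): φR_n = 0.75 × 0.6 × 510 × 16 × 210 × 10⁻³ = 771.1 kN.
Governing: weld metal.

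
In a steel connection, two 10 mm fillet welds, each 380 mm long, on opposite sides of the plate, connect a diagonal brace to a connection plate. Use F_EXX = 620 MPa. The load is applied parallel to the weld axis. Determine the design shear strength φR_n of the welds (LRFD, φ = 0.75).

Effective throat t_e = 0.707 × 10 = 7.07 mm.
Total length L = 760 mm; A_we = 7.07 × 760 = 5373 mm².
F_nw = 0.6 F_EXX = 0.6 × 620 = 372 MPa.
φR_n = 0.75 × 372 × 5373 × 10⁻³ = 1499 kN.

φR_n ≈ 1500 kN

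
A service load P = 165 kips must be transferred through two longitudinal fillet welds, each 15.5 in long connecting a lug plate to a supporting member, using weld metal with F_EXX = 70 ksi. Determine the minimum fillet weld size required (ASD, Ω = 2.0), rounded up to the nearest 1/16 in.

Total weld length L = 31 in.
Required throat t_e = P × Ω / (0.6 F_EXX × L) = 165 × 2.0 / (0.6 × 70 × 31) = 0.2535 in.
Required leg w = t_e / 0.707 = 0.3585 in → use 3/8 in.

w = 3/8 in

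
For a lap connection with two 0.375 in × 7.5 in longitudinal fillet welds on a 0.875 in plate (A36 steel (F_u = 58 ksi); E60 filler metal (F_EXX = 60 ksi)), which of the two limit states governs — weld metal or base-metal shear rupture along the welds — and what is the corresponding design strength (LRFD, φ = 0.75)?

t_e = 0.707 × 0.375 = 0.2651 in; L = 15 in.
Weld metal: φR_n = 0.75 × 0.6 × 60 × 0.2651 × 15 = 107.4 kip.
Base metal (shear rupture): φR_n = 0.75 × 0.6 × 58 × 0.875 × 15 = 342.6 kip.
Governing: weld metal.

φR_n ≈ 107 kip (weld metal governs)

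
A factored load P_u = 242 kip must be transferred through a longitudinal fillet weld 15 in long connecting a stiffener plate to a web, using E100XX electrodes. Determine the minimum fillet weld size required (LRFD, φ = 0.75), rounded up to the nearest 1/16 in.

w = 9/16 in

E100XX → F_EXX = 100 ksi.
Total weld length L = 15 in.
Required throat t_e = P_u / (φ × 0.6 F_EXX × L) = 242 / (0.75 × 0.6 × 100 × 15) = 0.3585 in.
Required leg w = t_e / 0.707 = 0.5071 in → use 9/16 in.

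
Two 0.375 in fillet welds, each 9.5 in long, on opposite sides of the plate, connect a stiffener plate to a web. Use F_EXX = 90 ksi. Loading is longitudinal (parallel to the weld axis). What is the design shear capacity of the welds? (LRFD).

φR_n ≈ 204 kip

Effective throat t_e = 0.707 × 0.375 = 0.2651 in.
Total length L = 19 in; A_we = 0.2651 × 19 = 5.037 in².
F_nw = 0.6 F_EXX = 0.6 × 90 = 54 ksi.
φR_n = 0.75 × 54 × 5.037 = 204 kip.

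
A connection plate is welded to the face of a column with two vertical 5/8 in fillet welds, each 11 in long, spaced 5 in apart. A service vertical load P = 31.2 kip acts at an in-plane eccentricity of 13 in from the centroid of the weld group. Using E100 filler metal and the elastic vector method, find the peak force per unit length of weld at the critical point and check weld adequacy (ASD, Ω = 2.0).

f_max ≈ 7.52 kip/in; adequate

E100XX → F_EXX = 100 ksi.
Total weld length L_w = 22 in. Treat welds as unit-width lines.
Polar moment about centroid: J = 2[d³/12 + d(b/2)²] = 2[11³/12 + 11×2.5²] = 359.3 in³.
Direct shear f_v = P/L_w = 31.2 / 22 = 1.418 kip/in (vertical).
Torsion M = P·e = 31.2 × 13 = 405.6 kip·in.
Critical point at (x, y) = (2.5, 5.5) from centroid. f_tx = M·y/J = 6.208 kip/in; f_ty = M·x/J = 2.822 kip/in.
Resultant f_max = √[f_tx² + (f_v + f_ty)²] = √[6.208² + (1.418 + 2.822)²] = 7.518 kip/in.
Capacity per unit length: r_n/Ω = (1/2.0) × 0.6 × 100 × (0.707 × 0.625) = 13.26 kip/in.
7.518 ≤ 13.26 → adequate.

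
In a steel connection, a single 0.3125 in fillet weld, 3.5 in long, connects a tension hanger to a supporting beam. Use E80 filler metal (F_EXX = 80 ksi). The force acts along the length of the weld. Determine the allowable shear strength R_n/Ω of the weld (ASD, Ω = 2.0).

Effective throat t_e = 0.707 × 0.3125 = 0.2209 in.
Total length L = 3.5 in; A_we = 0.2209 × 3.5 = 0.7733 in².
F_nw = 0.6 F_EXX = 0.6 × 80 = 48 ksi.
R_n = 48 × 0.7733 = 37.12 kips; R_n/Ω = 37.12/2.0 = 18.56 kips.

R_n/Ω ≈ 18.6 kips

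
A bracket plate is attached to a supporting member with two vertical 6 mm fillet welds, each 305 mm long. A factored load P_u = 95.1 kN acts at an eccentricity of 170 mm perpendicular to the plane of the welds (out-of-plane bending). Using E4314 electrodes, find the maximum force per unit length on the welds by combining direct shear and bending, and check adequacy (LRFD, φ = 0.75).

f_max ≈ 544 N/mm; adequate

E43XX → F_EXX = 430 MPa.
L_w = 2 × 305 = 610 mm; section modulus (unit throat) S = 2 × L²/6 = 31010 mm².
Direct shear f_v = P/L_w = 95.1×10³/610 = 155.9 N/mm.
Moment M = P × e = 95.1×10³ × 170 = 16167000 N·mm; bending f_b = M/S = 521.4 N/mm.
f_max = √(f_v² + f_b²) = √(155.9² + 521.4²) = 544.2 N/mm.
φr_n = 0.75 × 0.6 × 430 × (0.707 × 6) = 820.8 N/mm → adequate.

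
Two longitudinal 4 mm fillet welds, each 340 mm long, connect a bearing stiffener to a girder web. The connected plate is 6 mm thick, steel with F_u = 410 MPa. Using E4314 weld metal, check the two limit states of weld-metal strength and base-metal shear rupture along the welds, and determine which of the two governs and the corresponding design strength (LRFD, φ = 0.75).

φR_n ≈ 372 kN (weld metal governs)

E43XX → F_EXX = 430 MPa.
t_e = 0.707 × 4 = 2.828 mm; L = 680 mm.
Weld metal: φR_n = 0.75 × 0.6 × 430 × 2.828 × 680 × 10⁻³ = 372.1 kN.
Base metal (shear rupture): φR_n = 0.75 × 0.6 × 410 × 6 × 680 × 10⁻³ = 752.8 kN.
Governing: weld metal.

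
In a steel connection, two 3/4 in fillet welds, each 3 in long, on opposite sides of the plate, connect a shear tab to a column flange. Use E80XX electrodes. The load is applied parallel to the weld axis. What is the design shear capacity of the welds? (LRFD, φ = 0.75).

φR_n ≈ 115 kip

E80XX → F_EXX = 80 ksi.
Effective throat t_e = 0.707 × 0.75 = 0.5302 in.
Total length L = 6 in; A_we = 0.5302 × 6 = 3.181 in².
F_nw = 0.6 F_EXX = 0.6 × 80 = 48 ksi.
φR_n = 0.75 × 48 × 3.181 = 114.5 kip.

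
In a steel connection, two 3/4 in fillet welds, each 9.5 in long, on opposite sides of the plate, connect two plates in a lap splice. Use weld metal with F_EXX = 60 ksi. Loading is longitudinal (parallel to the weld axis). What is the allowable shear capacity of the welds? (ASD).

Effective throat t_e = 0.707 × 0.75 = 0.5302 in.
Total length L = 19 in; A_we = 0.5302 × 19 = 10.07 in².
F_nw = 0.6 F_EXX = 0.6 × 60 = 36 ksi.
R_n = 36 × 10.07 = 362.7 kips; R_n/Ω = 362.7/2.0 = 181.3 kips.

R_n/Ω ≈ 181 kips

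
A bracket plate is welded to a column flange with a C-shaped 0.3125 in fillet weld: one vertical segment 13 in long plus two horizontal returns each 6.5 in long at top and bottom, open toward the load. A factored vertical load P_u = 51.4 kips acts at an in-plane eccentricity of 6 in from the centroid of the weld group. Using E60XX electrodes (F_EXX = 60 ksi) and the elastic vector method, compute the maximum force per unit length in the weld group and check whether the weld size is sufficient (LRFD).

f_max ≈ 4.44 kip/in; adequate

Total weld length L_w = 26 in. Treat welds as unit-width lines.
Centroid: x̄ = 2×6.5×3.25 / 26 = 1.625 in from the vertical weld.
Polar moment about centroid: J = I_x + I_y = [13³/12 + 2×6.5×6.5²] + [13×1.625² + 2(6.5³/12 + 6.5×1.625²)] = 846.8 in³.
Direct shear f_v = P/L_w = 51.4 / 26 = 1.977 kip/in (vertical).
Torsion M = P·e = 51.4 × 6 = 308.4 kip·in.
Critical point at (x, y) = (4.875, 6.5) from centroid. f_tx = M·y/J = 2.367 kip/in; f_ty = M·x/J = 1.776 kip/in.
Resultant f_max = √[f_tx² + (f_v + f_ty)²] = √[2.367² + (1.977 + 1.776)²] = 4.437 kip/in.
Capacity per unit length: φr_n = 0.75 × 0.6 × 60 × (0.707 × 0.3125) = 5.965 kip/in.
4.437 ≤ 5.965 → adequate.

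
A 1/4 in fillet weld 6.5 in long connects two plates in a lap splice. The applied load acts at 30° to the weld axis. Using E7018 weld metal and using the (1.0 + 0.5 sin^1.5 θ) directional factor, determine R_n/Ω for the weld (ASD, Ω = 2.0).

E70XX → F_EXX = 70 ksi.
t_e = 0.707 × 0.25 = 0.1767 in; A_we = 0.1767 × 6.5 = 1.149 in².
Directional factor: 1.0 + 0.5 sin^1.5(30°) = 1.177.
F_nw = 0.6 × 70 × 1.177 = 49.42 ksi.
R_n/Ω = (49.42 × 1.149) / 2.0 = 28.39 kip.

R_n/Ω ≈ 28.4 kip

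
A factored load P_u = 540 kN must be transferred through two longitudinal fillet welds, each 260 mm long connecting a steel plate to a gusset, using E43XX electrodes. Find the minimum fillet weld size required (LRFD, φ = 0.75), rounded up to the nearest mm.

E43XX → F_EXX = 430 MPa.
Total weld length L = 520 mm.
Required throat t_e = P_u / (φ × 0.6 F_EXX × L) = 540 / (0.75 × 0.6 × 430 × 520 × 10⁻³) = 5.367 mm.
Required leg w = t_e / 0.707 = 7.591 mm → use 8 mm.

w = 8 mm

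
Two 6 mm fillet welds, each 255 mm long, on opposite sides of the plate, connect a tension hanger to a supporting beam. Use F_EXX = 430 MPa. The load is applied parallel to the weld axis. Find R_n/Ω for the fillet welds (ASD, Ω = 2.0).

R_n/Ω ≈ 279 kN

Effective throat t_e = 0.707 × 6 = 4.242 mm.
Total length L = 510 mm; A_we = 4.242 × 510 = 2163 mm².
F_nw = 0.6 F_EXX = 0.6 × 430 = 258 MPa.
R_n = 258 × 2163 × 10⁻³ = 558.2 kN; R_n/Ω = 558.2/2.0 = 279.1 kN.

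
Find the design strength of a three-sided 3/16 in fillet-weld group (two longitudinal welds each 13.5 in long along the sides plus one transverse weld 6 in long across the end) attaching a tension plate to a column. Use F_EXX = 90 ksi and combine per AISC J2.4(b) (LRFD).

t_e = 0.707 × 0.1875 = 0.1326 in.
R_nwl = 0.6 × 90 × 0.1326 × 27 = 193.3 kips (longitudinal, 2 welds).
R_nwt = 0.6 × 90 × 0.1326 × 6 = 42.95 kips (transverse, base value).
(i) R_nwl + R_nwt = 236.2 kips; (ii) 0.85 R_nwl + 1.5 R_nwt = 228.7 kips.
R_n = max = 236.2 kips [governs: (i)]; φR_n = 177.2 kips.

φR_n ≈ 177 kips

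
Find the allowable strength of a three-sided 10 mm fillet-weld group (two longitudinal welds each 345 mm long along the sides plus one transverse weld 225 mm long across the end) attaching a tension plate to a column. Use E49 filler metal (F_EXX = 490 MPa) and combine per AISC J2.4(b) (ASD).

R_n/Ω ≈ 960 kN

t_e = 0.707 × 10 = 7.07 mm.
R_nwl = 0.6 × 490 × 7.07 × 690 × 10⁻³ = 1434 kN (longitudinal, 2 welds).
R_nwt = 0.6 × 490 × 7.07 × 225 × 10⁻³ = 467.7 kN (transverse, base value).
(i) R_nwl + R_nwt = 1902 kN; (ii) 0.85 R_nwl + 1.5 R_nwt = 1921 kN.
R_n = max = 1921 kN [governs: (ii)]; R_n/Ω = 960.3 kN.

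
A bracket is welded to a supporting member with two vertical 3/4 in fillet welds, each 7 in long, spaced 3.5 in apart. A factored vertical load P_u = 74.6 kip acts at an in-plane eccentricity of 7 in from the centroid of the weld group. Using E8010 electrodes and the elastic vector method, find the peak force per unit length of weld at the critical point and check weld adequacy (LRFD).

f_max ≈ 23.3 kip/in; NOT adequate

E80XX → F_EXX = 80 ksi.
Total weld length L_w = 14 in. Treat welds as unit-width lines.
Polar moment about centroid: J = 2[d³/12 + d(b/2)²] = 2[7³/12 + 7×1.75²] = 100 in³.
Direct shear f_v = P/L_w = 74.6 / 14 = 5.329 kip/in (vertical).
Torsion M = P·e = 74.6 × 7 = 522.2 kip·in.
Critical point at (x, y) = (1.75, 3.5) from centroid. f_tx = M·y/J = 18.27 kip/in; f_ty = M·x/J = 9.135 kip/in.
Resultant f_max = √[f_tx² + (f_v + f_ty)²] = √[18.27² + (5.329 + 9.135)²] = 23.3 kip/in.
Capacity per unit length: φr_n = 0.75 × 0.6 × 80 × (0.707 × 0.75) = 19.09 kip/in.
23.3 > 19.09 → NOT adequate.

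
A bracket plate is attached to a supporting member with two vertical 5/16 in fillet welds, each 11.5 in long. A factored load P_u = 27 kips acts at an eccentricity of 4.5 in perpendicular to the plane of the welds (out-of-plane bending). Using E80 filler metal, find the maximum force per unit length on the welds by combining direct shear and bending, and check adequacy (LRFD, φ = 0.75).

E80XX → F_EXX = 80 ksi.
L_w = 2 × 11.5 = 23 in; section modulus (unit throat) S = 2 × L²/6 = 44.08 in².
Direct shear f_v = P/L_w = 27/23 = 1.174 kip/in.
Moment M = P × e = 27 × 4.5 = 121.5 kip·in; bending f_b = M/S = 2.756 kip/in.
f_max = √(f_v² + f_b²) = √(1.174² + 2.756²) = 2.996 kip/in.
φr_n = 0.75 × 0.6 × 80 × (0.707 × 0.3125) = 7.954 kip/in → adequate.

f_max ≈ 3 kip/in; adequate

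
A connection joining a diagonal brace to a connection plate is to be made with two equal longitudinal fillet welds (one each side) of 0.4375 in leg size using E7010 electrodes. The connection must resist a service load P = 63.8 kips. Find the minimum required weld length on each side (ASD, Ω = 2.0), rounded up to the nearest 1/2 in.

L = 5 in on each side

E70XX → F_EXX = 70 ksi.
Throat t_e = 0.707 × 0.4375 = 0.3093 in.
r_n/Ω = (0.6 × 70 × 0.3093) / 2.0 = 6.496 kip/in.
L_req = P / (r_n/Ω) = 63.8 / 6.496 = 9.822 in total.
Per side: 9.822 / 2 = 4.911 in.
Round up → use L = 5 in on each side.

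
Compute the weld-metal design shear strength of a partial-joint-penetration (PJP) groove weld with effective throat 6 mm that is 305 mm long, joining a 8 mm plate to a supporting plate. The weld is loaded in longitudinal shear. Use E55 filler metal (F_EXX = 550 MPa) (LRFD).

φR_n ≈ 453 kN

Effective throat (given) t_e = 6 mm.
A_we = 6 × 305 = 1830 mm².
F_nw = 0.6 F_EXX = 330 MPa.
φR_n = 0.75 × 330 × 1830 × 10⁻³ = 452.9 kN.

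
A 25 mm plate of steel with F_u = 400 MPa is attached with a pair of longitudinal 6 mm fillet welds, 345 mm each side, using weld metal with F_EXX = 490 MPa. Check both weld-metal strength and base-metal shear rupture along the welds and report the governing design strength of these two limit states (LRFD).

t_e = 0.707 × 6 = 4.242 mm; L = 690 mm.
Weld metal: φR_n = 0.75 × 0.6 × 490 × 4.242 × 690 × 10⁻³ = 645.4 kN.
Base metal (shear rupture): φR_n = 0.75 × 0.6 × 400 × 25 × 690 × 10⁻³ = 3105 kN.
Governing: weld metal.

φR_n ≈ 645 kN (weld metal governs)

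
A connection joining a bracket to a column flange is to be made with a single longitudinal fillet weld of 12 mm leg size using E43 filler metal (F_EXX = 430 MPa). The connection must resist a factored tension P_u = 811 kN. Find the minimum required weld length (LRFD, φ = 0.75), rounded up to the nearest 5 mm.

L = 495 mm

Throat t_e = 0.707 × 12 = 8.484 mm.
φr_n = 0.75 × 0.6 × 430 × 8.484 × 10⁻³ = 1.642 kN/mm.
L_req = P_u / φr_n = 811 / 1.642 = 494 mm total.
Round up → use L = 495 mm.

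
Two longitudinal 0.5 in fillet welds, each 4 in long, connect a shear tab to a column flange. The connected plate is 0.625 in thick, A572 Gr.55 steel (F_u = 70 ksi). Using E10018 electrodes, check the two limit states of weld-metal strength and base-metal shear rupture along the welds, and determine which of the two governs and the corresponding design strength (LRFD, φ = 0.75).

E100XX → F_EXX = 100 ksi.
t_e = 0.707 × 0.5 = 0.3535 in; L = 8 in.
Weld metal: φR_n = 0.75 × 0.6 × 100 × 0.3535 × 8 = 127.3 kip.
Base metal (shear rupture): φR_n = 0.75 × 0.6 × 70 × 0.625 × 8 = 157.5 kip.
Governing: weld metal.

φR_n ≈ 127 kip (weld metal governs)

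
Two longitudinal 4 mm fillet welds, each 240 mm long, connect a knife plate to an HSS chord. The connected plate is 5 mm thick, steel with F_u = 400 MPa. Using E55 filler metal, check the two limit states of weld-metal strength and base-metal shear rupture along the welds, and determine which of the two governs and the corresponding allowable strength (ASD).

R_n/Ω ≈ 224 kN (weld metal governs)

E55XX → F_EXX = 550 MPa.
t_e = 0.707 × 4 = 2.828 mm; L = 480 mm.
Weld metal: R_n/Ω = (1/2.0) × 0.6 × 550 × 2.828 × 480 × 10⁻³ = 224 kN.
Base metal (shear rupture): R_n/Ω = (1/2.0) × 0.6 × 400 × 5 × 480 × 10⁻³ = 288 kN.
Governing: weld metal.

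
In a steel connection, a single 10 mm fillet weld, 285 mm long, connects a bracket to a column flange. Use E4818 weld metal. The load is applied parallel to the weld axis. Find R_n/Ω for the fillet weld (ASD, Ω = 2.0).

E48XX → F_EXX = 480 MPa.
Effective throat t_e = 0.707 × 10 = 7.07 mm.
Total length L = 285 mm; A_we = 7.07 × 285 = 2015 mm².
F_nw = 0.6 F_EXX = 0.6 × 480 = 288 MPa.
R_n = 288 × 2015 × 10⁻³ = 580.3 kN; R_n/Ω = 580.3/2.0 = 290.2 kN.

R_n/Ω ≈ 290 kN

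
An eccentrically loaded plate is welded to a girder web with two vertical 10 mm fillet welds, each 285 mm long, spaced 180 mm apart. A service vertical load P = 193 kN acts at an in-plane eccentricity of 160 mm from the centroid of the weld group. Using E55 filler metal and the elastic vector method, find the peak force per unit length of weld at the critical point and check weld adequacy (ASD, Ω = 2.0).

f_max ≈ 845 N/mm; adequate

E55XX → F_EXX = 550 MPa.
Total weld length L_w = 570 mm. Treat welds as unit-width lines.
Polar moment about centroid: J = 2[d³/12 + d(b/2)²] = 2[285³/12 + 285×90²] = 8475000 mm³.
Direct shear f_v = P/L_w = 193×10³ / 570 = 338.6 N/mm (vertical).
Torsion M = P·e = 193×10³ × 160 = 30880000 N·mm.
Critical point at (x, y) = (90, 142.5) from centroid. f_tx = M·y/J = 519.2 N/mm; f_ty = M·x/J = 327.9 N/mm.
Resultant f_max = √[f_tx² + (f_v + f_ty)²] = √[519.2² + (338.6 + 327.9)²] = 844.9 N/mm.
Capacity per unit length: r_n/Ω = (1/2.0) × 0.6 × 550 × (0.707 × 10) = 1167 N/mm.
844.9 ≤ 1167 → adequate.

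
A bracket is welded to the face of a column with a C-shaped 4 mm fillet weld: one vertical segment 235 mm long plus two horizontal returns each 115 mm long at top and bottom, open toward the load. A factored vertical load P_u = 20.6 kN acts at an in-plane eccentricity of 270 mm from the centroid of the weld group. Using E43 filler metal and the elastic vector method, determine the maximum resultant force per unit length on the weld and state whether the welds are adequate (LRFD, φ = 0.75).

f_max ≈ 195 N/mm; adequate

E43XX → F_EXX = 430 MPa.
Total weld length L_w = 465 mm. Treat welds as unit-width lines.
Centroid: x̄ = 2×115×57.5 / 465 = 28.44 mm from the vertical weld.
Polar moment about centroid: J = I_x + I_y = [235³/12 + 2×115×117.5²] + [235×28.44² + 2(115³/12 + 115×29.06²)] = 4895000 mm³.
Direct shear f_v = P/L_w = 20.6×10³ / 465 = 44.3 N/mm (vertical).
Torsion M = P·e = 20.6×10³ × 270 = 5562000 N·mm.
Critical point at (x, y) = (86.56, 117.5) from centroid. f_tx = M·y/J = 133.5 N/mm; f_ty = M·x/J = 98.36 N/mm.
Resultant f_max = √[f_tx² + (f_v + f_ty)²] = √[133.5² + (44.3 + 98.36)²] = 195.4 N/mm.
Capacity per unit length: φr_n = 0.75 × 0.6 × 430 × (0.707 × 4) = 547.2 N/mm.
195.4 ≤ 547.2 → adequate.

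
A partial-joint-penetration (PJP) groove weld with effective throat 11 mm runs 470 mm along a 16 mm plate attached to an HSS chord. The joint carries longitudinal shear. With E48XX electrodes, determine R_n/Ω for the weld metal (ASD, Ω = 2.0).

R_n/Ω ≈ 744 kN

E48XX → F_EXX = 480 MPa.
Effective throat (given) t_e = 11 mm.
A_we = 11 × 470 = 5170 mm².
F_nw = 0.6 F_EXX = 288 MPa.
R_n/Ω = (288 × 5170) / 2.0 × 10⁻³ = 744.5 kN.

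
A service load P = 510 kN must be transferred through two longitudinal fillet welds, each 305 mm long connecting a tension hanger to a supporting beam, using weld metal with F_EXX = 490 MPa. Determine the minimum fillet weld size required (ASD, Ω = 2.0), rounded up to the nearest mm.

w = 9 mm

Total weld length L = 610 mm.
Required throat t_e = P × Ω / (0.6 F_EXX × L) = 510 × 2.0 / (0.6 × 490 × 610 × 10⁻³) = 5.688 mm.
Required leg w = t_e / 0.707 = 8.045 mm → use 9 mm.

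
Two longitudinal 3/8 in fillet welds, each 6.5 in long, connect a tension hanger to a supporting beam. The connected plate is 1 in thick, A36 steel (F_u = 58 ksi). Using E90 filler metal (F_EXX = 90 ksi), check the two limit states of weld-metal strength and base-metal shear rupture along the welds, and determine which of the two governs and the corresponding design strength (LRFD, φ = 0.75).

φR_n ≈ 140 kips (weld metal governs)

t_e = 0.707 × 0.375 = 0.2651 in; L = 13 in.
Weld metal: φR_n = 0.75 × 0.6 × 90 × 0.2651 × 13 = 139.6 kips.
Base metal (shear rupture): φR_n = 0.75 × 0.6 × 58 × 1 × 13 = 339.3 kips.
Governing: weld metal.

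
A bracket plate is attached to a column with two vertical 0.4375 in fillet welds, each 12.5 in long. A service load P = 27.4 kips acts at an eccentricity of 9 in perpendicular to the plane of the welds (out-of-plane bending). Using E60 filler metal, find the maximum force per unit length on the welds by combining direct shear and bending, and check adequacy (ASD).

E60XX → F_EXX = 60 ksi.
L_w = 2 × 12.5 = 25 in; section modulus (unit throat) S = 2 × L²/6 = 52.08 in².
Direct shear f_v = P/L_w = 27.4/25 = 1.096 kip/in.
Moment M = P × e = 27.4 × 9 = 246.6 kip·in; bending f_b = M/S = 4.735 kip/in.
f_max = √(f_v² + f_b²) = √(1.096² + 4.735²) = 4.86 kip/in.
r_n/Ω = (1/2.0) × 0.6 × 60 × (0.707 × 0.4375) = 5.568 kip/in → adequate.

f_max ≈ 4.86 kip/in; adequate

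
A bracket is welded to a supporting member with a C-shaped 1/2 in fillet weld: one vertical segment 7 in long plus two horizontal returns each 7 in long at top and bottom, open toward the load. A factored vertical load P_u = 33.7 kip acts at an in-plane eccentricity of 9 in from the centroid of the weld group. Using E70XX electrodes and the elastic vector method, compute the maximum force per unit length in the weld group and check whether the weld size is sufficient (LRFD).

E70XX → F_EXX = 70 ksi.
Total weld length L_w = 21 in. Treat welds as unit-width lines.
Centroid: x̄ = 2×7×3.5 / 21 = 2.333 in from the vertical weld.
Polar moment about centroid: J = I_x + I_y = [7³/12 + 2×7×3.5²] + [7×2.333² + 2(7³/12 + 7×1.167²)] = 314.4 in³.
Direct shear f_v = P/L_w = 33.7 / 21 = 1.605 kip/in (vertical).
Torsion M = P·e = 33.7 × 9 = 303.3 kip·in.
Critical point at (x, y) = (4.667, 3.5) from centroid. f_tx = M·y/J = 3.376 kip/in; f_ty = M·x/J = 4.502 kip/in.
Resultant f_max = √[f_tx² + (f_v + f_ty)²] = √[3.376² + (1.605 + 4.502)²] = 6.978 kip/in.
Capacity per unit length: φr_n = 0.75 × 0.6 × 70 × (0.707 × 0.5) = 11.14 kip/in.
6.978 ≤ 11.14 → adequate.

f_max ≈ 6.98 kip/in; adequate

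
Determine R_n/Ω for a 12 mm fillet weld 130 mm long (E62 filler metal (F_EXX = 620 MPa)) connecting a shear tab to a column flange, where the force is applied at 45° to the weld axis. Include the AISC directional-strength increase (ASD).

t_e = 0.707 × 12 = 8.484 mm; A_we = 8.484 × 130 = 1103 mm².
Directional factor: 1.0 + 0.5 sin^1.5(45°) = 1.297.
F_nw = 0.6 × 620 × 1.297 = 482.6 MPa.
R_n/Ω = (482.6 × 1103) / 2.0 × 10⁻³ = 266.1 kN.

R_n/Ω ≈ 266 kN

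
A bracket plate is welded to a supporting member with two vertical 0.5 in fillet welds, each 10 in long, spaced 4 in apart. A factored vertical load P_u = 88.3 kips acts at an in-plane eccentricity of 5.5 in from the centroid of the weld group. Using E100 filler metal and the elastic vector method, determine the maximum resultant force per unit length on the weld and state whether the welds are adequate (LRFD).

f_max ≈ 12.9 kip/in; adequate

E100XX → F_EXX = 100 ksi.
Total weld length L_w = 20 in. Treat welds as unit-width lines.
Polar moment about centroid: J = 2[d³/12 + d(b/2)²] = 2[10³/12 + 10×2²] = 246.7 in³.
Direct shear f_v = P/L_w = 88.3 / 20 = 4.415 kip/in (vertical).
Torsion M = P·e = 88.3 × 5.5 = 485.65 kip·in.
Critical point at (x, y) = (2, 5) from centroid. f_tx = M·y/J = 9.844 kip/in; f_ty = M·x/J = 3.938 kip/in.
Resultant f_max = √[f_tx² + (f_v + f_ty)²] = √[9.844² + (4.415 + 3.938)²] = 12.91 kip/in.
Capacity per unit length: φr_n = 0.75 × 0.6 × 100 × (0.707 × 0.5) = 15.91 kip/in.
12.91 ≤ 15.91 → adequate.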